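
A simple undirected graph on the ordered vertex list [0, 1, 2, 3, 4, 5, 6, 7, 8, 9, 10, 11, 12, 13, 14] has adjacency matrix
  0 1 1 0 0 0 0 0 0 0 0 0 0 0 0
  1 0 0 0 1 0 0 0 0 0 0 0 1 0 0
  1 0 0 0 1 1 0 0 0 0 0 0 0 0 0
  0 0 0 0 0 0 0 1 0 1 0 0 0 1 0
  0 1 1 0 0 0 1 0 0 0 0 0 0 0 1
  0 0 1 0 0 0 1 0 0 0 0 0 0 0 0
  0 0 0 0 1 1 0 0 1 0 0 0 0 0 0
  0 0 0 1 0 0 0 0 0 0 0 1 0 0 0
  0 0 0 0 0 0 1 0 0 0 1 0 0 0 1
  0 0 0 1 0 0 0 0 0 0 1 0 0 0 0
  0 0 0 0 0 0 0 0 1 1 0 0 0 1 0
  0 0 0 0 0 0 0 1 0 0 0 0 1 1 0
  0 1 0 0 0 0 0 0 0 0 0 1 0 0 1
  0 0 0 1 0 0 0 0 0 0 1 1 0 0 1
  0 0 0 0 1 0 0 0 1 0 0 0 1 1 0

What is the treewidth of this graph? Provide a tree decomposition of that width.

Treewidth 3.
One optimal decomposition is:
Bags: B1 = {3, 7, 9, 11}  B2 = {3, 9, 11, 13}  B3 = {9, 10, 11, 13}  B4 = {10, 11, 12, 13}  B5 = {10, 12, 13, 14}  B6 = {8, 10, 12, 14}  B7 = {1, 8, 12, 14}  B8 = {1, 4, 8, 14}  B9 = {1, 4, 6, 8}  B10 = {0, 1, 4, 6}  B11 = {0, 2, 4, 6}  B12 = {0, 2, 5, 6}
Tree: B1–B2, B2–B3, B3–B4, B4–B5, B5–B6, B6–B7, B7–B8, B8–B9, B9–B10, B10–B11, B11–B12

The largest bag has 4 vertices, giving width 3; this decomposition certifies tw(G) ≤ 3. For the lower bound: the 4 vertex sets {3,7,9}, {11}, {13}, {8,10,12,14} are disjoint, each induces a connected subgraph, and every pair is joined by at least one edge of G. Contracting each set to a single vertex therefore yields K_{4} as a minor, and since treewidth is minor-monotone, tw(G) ≥ tw(K_{4}) = 3. Hence tw(G) = 3 exactly.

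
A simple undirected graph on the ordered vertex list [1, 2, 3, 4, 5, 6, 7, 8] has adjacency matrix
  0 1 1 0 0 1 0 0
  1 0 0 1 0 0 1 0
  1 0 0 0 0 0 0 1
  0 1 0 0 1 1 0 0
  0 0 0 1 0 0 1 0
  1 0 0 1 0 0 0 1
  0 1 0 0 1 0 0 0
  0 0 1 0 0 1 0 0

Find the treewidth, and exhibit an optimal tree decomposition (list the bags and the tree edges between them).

Treewidth 2.
Bags: B1 = {3, 6, 8}  B2 = {1, 3, 6}  B3 = {1, 4, 6}  B4 = {1, 2, 4}  B5 = {2, 4, 5}  B6 = {2, 5, 7}
Tree: B1–B2, B2–B3, B3–B4, B4–B5, B5–B6

Every bag has size at most 3, so the width is 3 − 1 = 2 and tw(G) ≤ 2. For the lower bound, G contains the cycle 8–3–1–6–8, so G is not a forest; only forests have treewidth ≤ 1, hence tw(G) ≥ 2. The upper and lower bounds meet at 2, so that is the treewidth.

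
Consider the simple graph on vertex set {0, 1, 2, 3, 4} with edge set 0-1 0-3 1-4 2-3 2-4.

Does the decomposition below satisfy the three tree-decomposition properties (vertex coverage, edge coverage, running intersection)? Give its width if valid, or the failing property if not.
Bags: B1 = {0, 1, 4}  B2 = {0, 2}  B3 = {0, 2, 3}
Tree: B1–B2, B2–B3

A tree decomposition must satisfy three properties: every vertex lies in some bag; for every edge, both endpoints lie together in some bag; and for every vertex, the bags containing it form a connected subtree. Here edge (4,2) lies in no bag, so the decomposition is invalid.

No — edge (4,2) lies in no bag.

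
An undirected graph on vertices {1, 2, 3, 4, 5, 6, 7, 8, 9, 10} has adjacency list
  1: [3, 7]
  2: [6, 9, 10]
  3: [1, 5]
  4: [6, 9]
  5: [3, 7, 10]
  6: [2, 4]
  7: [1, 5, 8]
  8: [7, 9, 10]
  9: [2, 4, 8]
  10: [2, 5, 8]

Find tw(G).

A width-2 tree decomposition is:
Bags: B1 = {2, 4, 6}  B2 = {2, 4, 9}  B3 = {2, 9, 10}  B4 = {8, 9, 10}  B5 = {5, 8, 10}  B6 = {5, 7, 8}  B7 = {3, 5, 7}  B8 = {1, 3, 7}
Tree: B1–B2, B2–B3, B3–B4, B4–B5, B5–B6, B6–B7, B7–B8
Every bag has size at most 3, so the width is 3 − 1 = 2 and tw(G) ≤ 2. For the lower bound, G contains the cycle 6–4–9–2–6, so G is not a forest; only forests have treewidth ≤ 1, hence tw(G) ≥ 2. Combining the bounds, tw(G) = 2.

2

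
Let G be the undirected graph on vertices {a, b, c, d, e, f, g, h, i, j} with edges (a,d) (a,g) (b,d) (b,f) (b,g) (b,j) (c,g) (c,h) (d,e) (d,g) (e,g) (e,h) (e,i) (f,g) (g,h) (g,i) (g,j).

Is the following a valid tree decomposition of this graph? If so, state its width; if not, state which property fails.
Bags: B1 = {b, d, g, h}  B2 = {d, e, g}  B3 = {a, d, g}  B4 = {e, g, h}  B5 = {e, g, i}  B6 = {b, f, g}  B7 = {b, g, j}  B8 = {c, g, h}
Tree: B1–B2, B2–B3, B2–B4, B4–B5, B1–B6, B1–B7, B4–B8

No — bags containing vertex h are not connected in the tree.

A tree decomposition must satisfy three properties: every vertex lies in some bag; for every edge, both endpoints lie together in some bag; and for every vertex, the bags containing it form a connected subtree. Here bags containing vertex h are not connected in the tree, so the decomposition is invalid.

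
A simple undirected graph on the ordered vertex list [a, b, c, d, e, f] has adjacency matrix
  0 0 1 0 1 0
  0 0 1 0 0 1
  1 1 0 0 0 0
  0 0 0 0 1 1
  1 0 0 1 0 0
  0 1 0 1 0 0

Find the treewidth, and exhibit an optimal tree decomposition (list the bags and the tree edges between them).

Treewidth 2.
Bags: B1 = {a, c, e}  B2 = {b, c, e}  B3 = {b, e, f}  B4 = {d, e, f}
Tree: B1–B2, B2–B3, B3–B4

Each bag holds 3 vertices, so the decomposition has width 2, which upper-bounds the treewidth. For the lower bound, G contains the cycle e–a–c–b–f–d–e, so G is not a forest; only forests have treewidth ≤ 1, hence tw(G) ≥ 2. Combining the bounds, tw(G) = 2.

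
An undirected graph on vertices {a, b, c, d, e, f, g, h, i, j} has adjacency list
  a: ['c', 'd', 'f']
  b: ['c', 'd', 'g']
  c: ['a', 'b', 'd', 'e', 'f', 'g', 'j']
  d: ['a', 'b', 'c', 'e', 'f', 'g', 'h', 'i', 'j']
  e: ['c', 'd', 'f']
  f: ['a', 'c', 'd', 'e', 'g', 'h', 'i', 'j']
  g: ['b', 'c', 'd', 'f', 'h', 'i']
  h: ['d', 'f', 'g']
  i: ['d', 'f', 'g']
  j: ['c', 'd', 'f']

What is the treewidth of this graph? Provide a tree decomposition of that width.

Treewidth 3.
One optimal decomposition is:
Bags: B1 = {a, c, d, f}  B2 = {c, d, f, g}  B3 = {c, d, e, f}  B4 = {c, d, f, j}  B5 = {b, c, d, g}  B6 = {d, f, g, i}  B7 = {d, f, g, h}
Tree: B1–B2, B2–B3, B2–B4, B2–B5, B2–B6, B2–B7

Every bag has size at most 4, so the width is 4 − 1 = 3 and tw(G) ≤ 3. On the other hand G contains the 4-clique {d, f, g, h}. A clique must lie in a single bag of any decomposition, so no decomposition can have width below 3. The upper and lower bounds meet at 3, so that is the treewidth.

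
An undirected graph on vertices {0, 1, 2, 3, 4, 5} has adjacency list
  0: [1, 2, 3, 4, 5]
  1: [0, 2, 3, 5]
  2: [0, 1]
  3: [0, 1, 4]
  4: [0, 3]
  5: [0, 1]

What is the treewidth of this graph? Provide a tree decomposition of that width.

Treewidth 2.
Bags: B1 = {0, 1, 3}  B2 = {0, 3, 4}  B3 = {0, 1, 5}  B4 = {0, 1, 2}
Tree: B1–B2, B1–B3, B3–B4

Each bag holds 3 vertices, so the decomposition has width 2, which upper-bounds the treewidth. For the lower bound, the 3 vertices {0, 1, 2} are pairwise adjacent, and any tree decomposition puts a clique entirely inside one bag — forcing width ≥ 2. Therefore the treewidth is 2.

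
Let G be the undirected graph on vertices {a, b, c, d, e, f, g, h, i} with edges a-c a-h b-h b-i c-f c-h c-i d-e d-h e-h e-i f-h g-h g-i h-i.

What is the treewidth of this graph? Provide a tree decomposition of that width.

Each bag holds 3 vertices, so the decomposition has width 2, which upper-bounds the treewidth. Conversely, {d, e, h} is a clique of size 3, and the vertices of any clique must share a bag in every tree decomposition; so some bag has ≥ 3 vertices and tw(G) ≥ 2. Therefore the treewidth is 2.

Treewidth 2.
One optimal decomposition is:
Bags: B1 = {b, h, i}  B2 = {e, h, i}  B3 = {g, h, i}  B4 = {c, h, i}  B5 = {c, f, h}  B6 = {d, e, h}  B7 = {a, c, h}
Tree: B1–B2, B1–B3, B3–B4, B4–B5, B2–B6, B5–B7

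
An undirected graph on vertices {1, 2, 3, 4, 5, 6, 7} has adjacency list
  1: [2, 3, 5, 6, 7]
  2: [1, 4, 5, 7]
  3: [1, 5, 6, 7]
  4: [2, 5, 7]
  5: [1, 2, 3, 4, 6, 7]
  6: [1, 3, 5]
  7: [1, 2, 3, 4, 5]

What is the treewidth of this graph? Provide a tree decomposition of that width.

Every bag has size at most 4, so the width is 4 − 1 = 3 and tw(G) ≤ 3. On the other hand G contains the 4-clique {1, 2, 5, 7}. A clique must lie in a single bag of any decomposition, so no decomposition can have width below 3. The upper and lower bounds meet at 3, so that is the treewidth.

Treewidth 3.
One optimal decomposition is:
Bags: B1 = {1, 2, 5, 7}  B2 = {2, 4, 5, 7}  B3 = {1, 3, 5, 7}  B4 = {1, 3, 5, 6}
Tree: B1–B2, B1–B3, B3–B4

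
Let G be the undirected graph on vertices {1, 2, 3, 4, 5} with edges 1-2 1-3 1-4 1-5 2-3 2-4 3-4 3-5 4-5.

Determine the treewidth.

3

A width-3 tree decomposition is:
Bags: B1 = {1, 2, 3, 4}  B2 = {1, 3, 4, 5}
Tree: B1–B2
Each bag holds 4 vertices, so the decomposition has width 3, which upper-bounds the treewidth. On the other hand G contains the 4-clique {1, 2, 3, 4}. A clique must lie in a single bag of any decomposition, so no decomposition can have width below 3. Therefore the treewidth is 3.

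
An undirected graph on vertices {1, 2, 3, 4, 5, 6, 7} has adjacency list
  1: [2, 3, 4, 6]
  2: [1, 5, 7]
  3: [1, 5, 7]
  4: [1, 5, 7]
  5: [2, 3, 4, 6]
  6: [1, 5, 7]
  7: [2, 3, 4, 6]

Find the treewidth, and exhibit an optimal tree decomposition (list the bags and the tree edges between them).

Every bag has size at most 4, so the width is 4 − 1 = 3 and tw(G) ≤ 3. For the lower bound: the 4 vertex sets {5,6}, {1,4}, {7}, {2} are disjoint, each induces a connected subgraph, and every pair is joined by at least one edge of G. Contracting each set to a single vertex therefore yields K_{4} as a minor, and since treewidth is minor-monotone, tw(G) ≥ tw(K_{4}) = 3. Therefore the treewidth is 3.

Treewidth 3.
Bags: B1 = {1, 5, 6, 7}  B2 = {1, 4, 5, 7}  B3 = {1, 2, 5, 7}  B4 = {1, 3, 5, 7}
Tree: B1–B2, B2–B3, B3–B4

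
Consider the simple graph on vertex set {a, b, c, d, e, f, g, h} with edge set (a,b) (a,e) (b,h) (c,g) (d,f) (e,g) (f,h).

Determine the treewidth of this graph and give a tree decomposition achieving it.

The largest bag has 2 vertices, giving width 1; this decomposition certifies tw(G) ≤ 1. G has an edge, so its treewidth is at least 1. Hence tw(G) = 1 exactly.

Treewidth 1.
One such decomposition:
Bags: B1 = {c, g}  B2 = {e, g}  B3 = {a, e}  B4 = {a, b}  B5 = {b, h}  B6 = {f, h}  B7 = {d, f}
Tree: B1–B2, B2–B3, B3–B4, B4–B5, B5–B6, B6–B7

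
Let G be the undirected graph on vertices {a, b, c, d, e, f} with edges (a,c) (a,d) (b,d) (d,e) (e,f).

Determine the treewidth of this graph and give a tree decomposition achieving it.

Treewidth 1.
One such decomposition:
Bags: B1 = {a, d}  B2 = {d, e}  B3 = {a, c}  B4 = {e, f}  B5 = {b, d}
Tree: B1–B2, B1–B3, B2–B4, B1–B5

Every bag has size at most 2, so the width is 2 − 1 = 1 and tw(G) ≤ 1. Since G has at least one edge (e.g. a–d), it is not an edgeless graph, so tw(G) ≥ 1. Therefore the treewidth is 1.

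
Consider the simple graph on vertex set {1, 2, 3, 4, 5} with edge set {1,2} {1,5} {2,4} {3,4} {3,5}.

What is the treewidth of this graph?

2

A width-2 tree decomposition is:
Bags: B1 = {3, 4, 5}  B2 = {1, 4, 5}  B3 = {1, 2, 4}
Tree: B1–B2, B2–B3
Each bag holds 3 vertices, so the decomposition has width 2, which upper-bounds the treewidth. Since 4–3–5–1–2–4 is a cycle in G, G is not acyclic. Forests are exactly the graphs of treewidth ≤ 1, so tw(G) ≥ 2. Hence tw(G) = 2 exactly.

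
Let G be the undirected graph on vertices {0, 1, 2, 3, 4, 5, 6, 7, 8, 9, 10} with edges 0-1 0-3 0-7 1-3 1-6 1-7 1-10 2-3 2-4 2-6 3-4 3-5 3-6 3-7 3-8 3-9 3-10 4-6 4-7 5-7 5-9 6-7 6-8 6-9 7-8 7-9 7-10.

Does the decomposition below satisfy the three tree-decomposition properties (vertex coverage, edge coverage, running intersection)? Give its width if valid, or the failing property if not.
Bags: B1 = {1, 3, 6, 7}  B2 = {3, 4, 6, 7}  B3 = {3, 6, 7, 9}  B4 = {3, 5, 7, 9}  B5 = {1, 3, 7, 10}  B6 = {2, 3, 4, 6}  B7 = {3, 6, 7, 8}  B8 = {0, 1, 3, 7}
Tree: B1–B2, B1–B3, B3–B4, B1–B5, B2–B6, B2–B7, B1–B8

Checking the three conditions: (i) the bags cover all of {0, 1, 2, 3, 4, 5, 6, 7, 8, 9, 10}; (ii) for each edge, some bag contains both endpoints; (iii) the bags containing any fixed vertex form a subtree. All hold, so the decomposition is valid with width 4 − 1 = 3.

Yes; width 3.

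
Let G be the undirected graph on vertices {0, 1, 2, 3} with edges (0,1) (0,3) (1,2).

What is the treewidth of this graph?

A width-1 tree decomposition is:
Bags: B1 = {1, 2}  B2 = {0, 1}  B3 = {0, 3}
Tree: B1–B2, B2–B3
Each bag holds 2 vertices, so the decomposition has width 1, which upper-bounds the treewidth. Any graph with an edge has treewidth ≥ 1, and G has the edge 2–1. Hence tw(G) = 1 exactly.

1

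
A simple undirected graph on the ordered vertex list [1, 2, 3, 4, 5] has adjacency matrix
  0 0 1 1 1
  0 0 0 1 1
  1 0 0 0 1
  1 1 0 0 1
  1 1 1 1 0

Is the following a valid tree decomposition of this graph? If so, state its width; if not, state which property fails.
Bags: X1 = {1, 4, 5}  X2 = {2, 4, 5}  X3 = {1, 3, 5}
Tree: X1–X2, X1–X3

Yes; width 2.

Every vertex of G appears in some bag (union = {1, 2, 3, 4, 5}); every edge is covered by a bag; and for each vertex v the set of bags containing v is connected in the bag tree. The decomposition is therefore valid. The largest bag has 3 vertices, so the width is 2.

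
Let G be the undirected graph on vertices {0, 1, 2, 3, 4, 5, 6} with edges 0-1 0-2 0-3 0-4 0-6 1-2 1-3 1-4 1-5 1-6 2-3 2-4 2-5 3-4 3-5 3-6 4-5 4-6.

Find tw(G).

A width-4 tree decomposition is:
Bags: B1 = {0, 1, 2, 3, 4}  B2 = {0, 1, 3, 4, 6}  B3 = {1, 2, 3, 4, 5}
Tree: B1–B2, B1–B3
The largest bag has 5 vertices, giving width 4; this decomposition certifies tw(G) ≤ 4. On the other hand G contains the 5-clique {0, 1, 2, 3, 4}. A clique must lie in a single bag of any decomposition, so no decomposition can have width below 4. Combining the bounds, tw(G) = 4.

4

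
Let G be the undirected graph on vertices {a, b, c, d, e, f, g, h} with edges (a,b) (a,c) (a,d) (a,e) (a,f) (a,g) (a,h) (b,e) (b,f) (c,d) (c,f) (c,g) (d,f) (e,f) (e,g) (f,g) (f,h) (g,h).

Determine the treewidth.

A width-3 tree decomposition is:
Bags: B1 = {a, e, f, g}  B2 = {a, c, f, g}  B3 = {a, c, d, f}  B4 = {a, f, g, h}  B5 = {a, b, e, f}
Tree: B1–B2, B2–B3, B2–B4, B1–B5
Every bag has size at most 4, so the width is 4 − 1 = 3 and tw(G) ≤ 3. For the lower bound, the 4 vertices {a, c, d, f} are pairwise adjacent, and any tree decomposition puts a clique entirely inside one bag — forcing width ≥ 3. Therefore the treewidth is 3.

3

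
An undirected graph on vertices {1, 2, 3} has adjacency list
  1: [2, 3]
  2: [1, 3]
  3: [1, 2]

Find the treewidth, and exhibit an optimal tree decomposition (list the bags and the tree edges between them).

A single bag containing all 3 vertices is trivially a valid decomposition of width 2. For the lower bound, the 3 vertices {1, 2, 3} are pairwise adjacent, and any tree decomposition puts a clique entirely inside one bag — forcing width ≥ 2. Hence tw(G) = 2 exactly.

Treewidth 2.
Bags: B1 = {1, 2, 3}
Tree: (single bag)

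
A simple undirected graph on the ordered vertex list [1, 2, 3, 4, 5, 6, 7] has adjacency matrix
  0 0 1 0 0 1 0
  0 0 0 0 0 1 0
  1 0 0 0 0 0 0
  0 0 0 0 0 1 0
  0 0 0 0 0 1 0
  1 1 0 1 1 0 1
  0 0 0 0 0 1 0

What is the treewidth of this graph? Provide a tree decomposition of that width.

Each bag holds 2 vertices, so the decomposition has width 1, which upper-bounds the treewidth. Any graph with an edge has treewidth ≥ 1, and G has the edge 1–6. Therefore the treewidth is 1.

Treewidth 1.
One optimal decomposition is:
Bags: B1 = {1, 6}  B2 = {1, 3}  B3 = {5, 6}  B4 = {2, 6}  B5 = {6, 7}  B6 = {4, 6}
Tree: B1–B2, B1–B3, B3–B4, B1–B5, B3–B6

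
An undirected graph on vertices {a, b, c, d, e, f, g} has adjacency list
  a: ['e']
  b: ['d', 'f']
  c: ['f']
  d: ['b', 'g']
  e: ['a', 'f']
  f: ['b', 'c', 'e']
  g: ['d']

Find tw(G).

1

A width-1 tree decomposition is:
Bags: B1 = {e, f}  B2 = {a, e}  B3 = {b, f}  B4 = {c, f}  B5 = {b, d}  B6 = {d, g}
Tree: B1–B2, B1–B3, B3–B4, B3–B5, B5–B6
The largest bag has 2 vertices, giving width 1; this decomposition certifies tw(G) ≤ 1. Any graph with an edge has treewidth ≥ 1, and G has the edge e–f. The upper and lower bounds meet at 1, so that is the treewidth.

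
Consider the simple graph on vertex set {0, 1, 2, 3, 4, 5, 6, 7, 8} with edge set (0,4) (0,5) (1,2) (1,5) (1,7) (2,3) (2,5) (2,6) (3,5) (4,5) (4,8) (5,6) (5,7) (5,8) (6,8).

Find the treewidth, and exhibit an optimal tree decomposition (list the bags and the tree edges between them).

Each bag holds 3 vertices, so the decomposition has width 2, which upper-bounds the treewidth. For the lower bound, the 3 vertices {0, 4, 5} are pairwise adjacent, and any tree decomposition puts a clique entirely inside one bag — forcing width ≥ 2. Therefore the treewidth is 2.

Treewidth 2.
One optimal decomposition is:
Bags: B1 = {4, 5, 8}  B2 = {5, 6, 8}  B3 = {2, 5, 6}  B4 = {2, 3, 5}  B5 = {1, 2, 5}  B6 = {0, 4, 5}  B7 = {1, 5, 7}
Tree: B1–B2, B2–B3, B3–B4, B3–B5, B1–B6, B5–B7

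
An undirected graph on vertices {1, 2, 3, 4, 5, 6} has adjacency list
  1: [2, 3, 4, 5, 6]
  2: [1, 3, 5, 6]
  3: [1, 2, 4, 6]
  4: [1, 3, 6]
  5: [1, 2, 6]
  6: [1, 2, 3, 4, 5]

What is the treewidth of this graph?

3

A width-3 tree decomposition is:
Bags: B1 = {1, 2, 5, 6}  B2 = {1, 2, 3, 6}  B3 = {1, 3, 4, 6}
Tree: B1–B2, B2–B3
The largest bag has 4 vertices, giving width 3; this decomposition certifies tw(G) ≤ 3. For the lower bound, the 4 vertices {1, 2, 3, 6} are pairwise adjacent, and any tree decomposition puts a clique entirely inside one bag — forcing width ≥ 3. The upper and lower bounds meet at 3, so that is the treewidth.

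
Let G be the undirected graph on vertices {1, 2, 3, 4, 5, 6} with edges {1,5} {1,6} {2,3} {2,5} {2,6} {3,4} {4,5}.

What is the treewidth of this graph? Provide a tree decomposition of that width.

Treewidth 2.
One such decomposition:
Bags: B1 = {1, 2, 6}  B2 = {1, 2, 5}  B3 = {2, 3, 5}  B4 = {3, 4, 5}
Tree: B1–B2, B2–B3, B3–B4

Each bag holds 3 vertices, so the decomposition has width 2, which upper-bounds the treewidth. Since 6–1–5–2–6 is a cycle in G, G is not acyclic. Forests are exactly the graphs of treewidth ≤ 1, so tw(G) ≥ 2. Therefore the treewidth is 2.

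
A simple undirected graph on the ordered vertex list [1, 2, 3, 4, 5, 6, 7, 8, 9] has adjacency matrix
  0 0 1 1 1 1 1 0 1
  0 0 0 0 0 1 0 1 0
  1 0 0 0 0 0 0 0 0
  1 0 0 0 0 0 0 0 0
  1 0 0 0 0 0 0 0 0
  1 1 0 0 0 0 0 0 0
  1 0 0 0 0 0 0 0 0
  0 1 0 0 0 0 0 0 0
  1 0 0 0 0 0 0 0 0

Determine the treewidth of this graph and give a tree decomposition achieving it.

Treewidth 1.
One such decomposition:
Bags: B1 = {1, 4}  B2 = {1, 6}  B3 = {1, 5}  B4 = {2, 6}  B5 = {1, 7}  B6 = {1, 3}  B7 = {1, 9}  B8 = {2, 8}
Tree: B1–B2, B1–B3, B2–B4, B3–B5, B5–B6, B1–B7, B4–B8

Each bag holds 2 vertices, so the decomposition has width 1, which upper-bounds the treewidth. Since G has at least one edge (e.g. 1–4), it is not an edgeless graph, so tw(G) ≥ 1. Hence tw(G) = 1 exactly.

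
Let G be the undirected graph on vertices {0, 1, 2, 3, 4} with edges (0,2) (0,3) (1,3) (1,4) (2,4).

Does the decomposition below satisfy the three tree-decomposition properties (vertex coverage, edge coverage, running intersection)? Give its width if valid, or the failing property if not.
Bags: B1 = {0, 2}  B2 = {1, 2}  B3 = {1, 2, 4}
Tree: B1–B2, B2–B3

No — vertex 3 appears in no bag.

A tree decomposition must satisfy three properties: every vertex lies in some bag; for every edge, both endpoints lie together in some bag; and for every vertex, the bags containing it form a connected subtree. Here vertex 3 appears in no bag, so the decomposition is invalid.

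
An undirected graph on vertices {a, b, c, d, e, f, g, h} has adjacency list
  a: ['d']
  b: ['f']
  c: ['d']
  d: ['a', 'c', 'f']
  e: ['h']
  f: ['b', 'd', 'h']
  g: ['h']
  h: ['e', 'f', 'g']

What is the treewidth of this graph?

1

A width-1 tree decomposition is:
Bags: B1 = {a, d}  B2 = {d, f}  B3 = {f, h}  B4 = {c, d}  B5 = {b, f}  B6 = {g, h}  B7 = {e, h}
Tree: B1–B2, B2–B3, B1–B4, B3–B5, B3–B6, B6–B7
Every bag has size at most 2, so the width is 2 − 1 = 1 and tw(G) ≤ 1. Any graph with an edge has treewidth ≥ 1, and G has the edge a–d. Combining the bounds, tw(G) = 1.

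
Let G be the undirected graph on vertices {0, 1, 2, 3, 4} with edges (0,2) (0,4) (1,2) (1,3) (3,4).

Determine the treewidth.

2

A width-2 tree decomposition is:
Bags: B1 = {0, 1, 2}  B2 = {0, 1, 4}  B3 = {1, 3, 4}
Tree: B1–B2, B2–B3
Each bag holds 3 vertices, so the decomposition has width 2, which upper-bounds the treewidth. For the lower bound, G contains the cycle 1–2–0–4–3–1, so G is not a forest; only forests have treewidth ≤ 1, hence tw(G) ≥ 2. Hence tw(G) = 2 exactly.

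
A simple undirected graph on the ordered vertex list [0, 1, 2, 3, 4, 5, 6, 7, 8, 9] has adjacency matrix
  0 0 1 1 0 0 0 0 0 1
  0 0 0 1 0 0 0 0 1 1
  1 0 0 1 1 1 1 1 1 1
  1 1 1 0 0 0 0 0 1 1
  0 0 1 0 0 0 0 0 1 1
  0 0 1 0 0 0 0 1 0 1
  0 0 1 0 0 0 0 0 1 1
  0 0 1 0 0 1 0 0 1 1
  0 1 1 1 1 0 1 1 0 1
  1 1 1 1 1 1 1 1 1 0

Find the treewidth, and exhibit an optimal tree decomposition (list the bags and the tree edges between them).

Treewidth 3.
One such decomposition:
Bags: B1 = {2, 6, 8, 9}  B2 = {2, 7, 8, 9}  B3 = {2, 3, 8, 9}  B4 = {2, 5, 7, 9}  B5 = {1, 3, 8, 9}  B6 = {0, 2, 3, 9}  B7 = {2, 4, 8, 9}
Tree: B1–B2, B2–B3, B2–B4, B3–B5, B3–B6, B3–B7

The largest bag has 4 vertices, giving width 3; this decomposition certifies tw(G) ≤ 3. For the lower bound, the 4 vertices {1, 3, 8, 9} are pairwise adjacent, and any tree decomposition puts a clique entirely inside one bag — forcing width ≥ 3. Therefore the treewidth is 3.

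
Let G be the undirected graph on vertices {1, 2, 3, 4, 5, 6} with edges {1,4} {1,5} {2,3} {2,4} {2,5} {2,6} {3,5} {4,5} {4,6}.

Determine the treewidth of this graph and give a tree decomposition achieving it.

Treewidth 2.
One such decomposition:
Bags: B1 = {2, 4, 5}  B2 = {2, 3, 5}  B3 = {1, 4, 5}  B4 = {2, 4, 6}
Tree: B1–B2, B1–B3, B1–B4

Every bag has size at most 3, so the width is 3 − 1 = 2 and tw(G) ≤ 2. For the lower bound, the 3 vertices {1, 4, 5} are pairwise adjacent, and any tree decomposition puts a clique entirely inside one bag — forcing width ≥ 2. Hence tw(G) = 2 exactly.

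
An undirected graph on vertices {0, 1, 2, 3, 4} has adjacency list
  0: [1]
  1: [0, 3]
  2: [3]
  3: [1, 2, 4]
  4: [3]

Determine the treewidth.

A width-1 tree decomposition is:
Bags: B1 = {3, 4}  B2 = {2, 3}  B3 = {1, 3}  B4 = {0, 1}
Tree: B1–B2, B1–B3, B3–B4
Each bag holds 2 vertices, so the decomposition has width 1, which upper-bounds the treewidth. Any graph with an edge has treewidth ≥ 1, and G has the edge 3–4. Combining the bounds, tw(G) = 1.

1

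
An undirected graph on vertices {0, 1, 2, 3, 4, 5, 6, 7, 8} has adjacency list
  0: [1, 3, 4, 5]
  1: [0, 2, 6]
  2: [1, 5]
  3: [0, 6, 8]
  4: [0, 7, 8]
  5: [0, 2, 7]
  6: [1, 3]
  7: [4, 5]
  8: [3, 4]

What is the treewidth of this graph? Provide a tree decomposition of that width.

Treewidth 3.
One such decomposition:
Bags: B1 = {1, 2, 5, 7}  B2 = {0, 1, 5, 7}  B3 = {0, 1, 4, 7}  B4 = {0, 1, 4, 6}  B5 = {0, 3, 4, 6}  B6 = {3, 4, 6, 8}
Tree: B1–B2, B2–B3, B3–B4, B4–B5, B5–B6

Each bag holds 4 vertices, so the decomposition has width 3, which upper-bounds the treewidth. For the lower bound: the 4 vertex sets {2,5,7}, {1}, {0}, {3,4,6,8} are disjoint, each induces a connected subgraph, and every pair is joined by at least one edge of G. Contracting each set to a single vertex therefore yields K_{4} as a minor, and since treewidth is minor-monotone, tw(G) ≥ tw(K_{4}) = 3. Hence tw(G) = 3 exactly.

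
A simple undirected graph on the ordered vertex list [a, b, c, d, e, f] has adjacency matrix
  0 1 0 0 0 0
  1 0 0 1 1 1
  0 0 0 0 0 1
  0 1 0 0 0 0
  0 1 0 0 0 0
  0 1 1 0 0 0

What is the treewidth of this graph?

A width-1 tree decomposition is:
Bags: B1 = {b, d}  B2 = {b, e}  B3 = {b, f}  B4 = {c, f}  B5 = {a, b}
Tree: B1–B2, B1–B3, B3–B4, B3–B5
Every bag has size at most 2, so the width is 2 − 1 = 1 and tw(G) ≤ 1. Any graph with an edge has treewidth ≥ 1, and G has the edge d–b. Therefore the treewidth is 1.

1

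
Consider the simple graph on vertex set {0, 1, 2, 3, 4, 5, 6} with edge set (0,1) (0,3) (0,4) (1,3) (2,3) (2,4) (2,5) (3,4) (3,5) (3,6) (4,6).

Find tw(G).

A width-2 tree decomposition is:
Bags: B1 = {0, 3, 4}  B2 = {2, 3, 4}  B3 = {3, 4, 6}  B4 = {2, 3, 5}  B5 = {0, 1, 3}
Tree: B1–B2, B1–B3, B2–B4, B1–B5
The largest bag has 3 vertices, giving width 2; this decomposition certifies tw(G) ≤ 2. Conversely, {0, 1, 3} is a clique of size 3, and the vertices of any clique must share a bag in every tree decomposition; so some bag has ≥ 3 vertices and tw(G) ≥ 2. Hence tw(G) = 2 exactly.

2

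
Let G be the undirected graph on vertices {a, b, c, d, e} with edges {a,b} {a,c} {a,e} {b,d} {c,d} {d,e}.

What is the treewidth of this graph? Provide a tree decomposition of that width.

Each bag holds 3 vertices, so the decomposition has width 2, which upper-bounds the treewidth. Since c–a–e–d–c is a cycle in G, G is not acyclic. Forests are exactly the graphs of treewidth ≤ 1, so tw(G) ≥ 2. The upper and lower bounds meet at 2, so that is the treewidth.

Treewidth 2.
One optimal decomposition is:
Bags: B1 = {a, c, d}  B2 = {a, d, e}  B3 = {a, b, d}
Tree: B1–B2, B2–B3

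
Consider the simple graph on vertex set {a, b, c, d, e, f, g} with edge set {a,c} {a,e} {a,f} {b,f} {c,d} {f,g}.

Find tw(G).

1

A width-1 tree decomposition is:
Bags: B1 = {a, f}  B2 = {b, f}  B3 = {f, g}  B4 = {a, c}  B5 = {a, e}  B6 = {c, d}
Tree: B1–B2, B1–B3, B1–B4, B1–B5, B4–B6
Each bag holds 2 vertices, so the decomposition has width 1, which upper-bounds the treewidth. Since G has at least one edge (e.g. f–a), it is not an edgeless graph, so tw(G) ≥ 1. Therefore the treewidth is 1.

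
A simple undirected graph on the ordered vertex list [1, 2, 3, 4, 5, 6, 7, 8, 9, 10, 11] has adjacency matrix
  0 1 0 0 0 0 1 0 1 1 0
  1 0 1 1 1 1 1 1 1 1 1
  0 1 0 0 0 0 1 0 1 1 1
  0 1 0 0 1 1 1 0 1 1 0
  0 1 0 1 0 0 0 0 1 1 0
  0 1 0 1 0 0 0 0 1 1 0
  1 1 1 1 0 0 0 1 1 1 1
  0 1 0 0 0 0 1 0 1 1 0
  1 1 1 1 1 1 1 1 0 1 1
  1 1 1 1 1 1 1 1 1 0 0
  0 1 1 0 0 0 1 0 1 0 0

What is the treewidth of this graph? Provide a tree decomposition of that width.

Every bag has size at most 5, so the width is 5 − 1 = 4 and tw(G) ≤ 4. Conversely, {2, 4, 5, 9, 10} is a clique of size 5, and the vertices of any clique must share a bag in every tree decomposition; so some bag has ≥ 5 vertices and tw(G) ≥ 4. Hence tw(G) = 4 exactly.

Treewidth 4.
One optimal decomposition is:
Bags: B1 = {2, 4, 7, 9, 10}  B2 = {1, 2, 7, 9, 10}  B3 = {2, 3, 7, 9, 10}  B4 = {2, 4, 5, 9, 10}  B5 = {2, 7, 8, 9, 10}  B6 = {2, 3, 7, 9, 11}  B7 = {2, 4, 6, 9, 10}
Tree: B1–B2, B1–B3, B1–B4, B1–B5, B3–B6, B1–B7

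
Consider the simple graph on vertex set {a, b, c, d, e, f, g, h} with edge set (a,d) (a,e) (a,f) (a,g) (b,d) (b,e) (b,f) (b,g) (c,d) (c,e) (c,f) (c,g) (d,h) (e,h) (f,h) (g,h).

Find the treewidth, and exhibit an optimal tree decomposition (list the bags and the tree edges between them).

Treewidth 4.
One optimal decomposition is:
Bags: B1 = {a, b, c, f, h}  B2 = {a, b, c, g, h}  B3 = {a, b, c, e, h}  B4 = {a, b, c, d, h}
Tree: B1–B2, B2–B3, B3–B4

Every bag has size at most 5, so the width is 5 − 1 = 4 and tw(G) ≤ 4. For the lower bound: the 5 vertex sets {c,f}, {a,g}, {b,e}, {h}, {d} are disjoint, each induces a connected subgraph, and every pair is joined by at least one edge of G. Contracting each set to a single vertex therefore yields K_{5} as a minor, and since treewidth is minor-monotone, tw(G) ≥ tw(K_{5}) = 4. Combining the bounds, tw(G) = 4.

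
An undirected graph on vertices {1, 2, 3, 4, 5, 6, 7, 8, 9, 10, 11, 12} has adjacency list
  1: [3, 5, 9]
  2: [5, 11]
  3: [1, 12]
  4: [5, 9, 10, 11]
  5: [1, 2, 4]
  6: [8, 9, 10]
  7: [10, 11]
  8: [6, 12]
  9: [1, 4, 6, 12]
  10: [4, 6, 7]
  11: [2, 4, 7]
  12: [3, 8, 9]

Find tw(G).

3

A width-3 tree decomposition is:
Bags: B1 = {3, 6, 8, 12}  B2 = {3, 6, 9, 12}  B3 = {1, 3, 6, 9}  B4 = {1, 6, 9, 10}  B5 = {1, 4, 9, 10}  B6 = {1, 4, 5, 10}  B7 = {4, 5, 7, 10}  B8 = {4, 5, 7, 11}  B9 = {2, 5, 7, 11}
Tree: B1–B2, B2–B3, B3–B4, B4–B5, B5–B6, B6–B7, B7–B8, B8–B9
Every bag has size at most 4, so the width is 4 − 1 = 3 and tw(G) ≤ 3. For the lower bound: the 4 vertex sets {3,8,12}, {6}, {9}, {1,4,5,10} are disjoint, each induces a connected subgraph, and every pair is joined by at least one edge of G. Contracting each set to a single vertex therefore yields K_{4} as a minor, and since treewidth is minor-monotone, tw(G) ≥ tw(K_{4}) = 3. Therefore the treewidth is 3.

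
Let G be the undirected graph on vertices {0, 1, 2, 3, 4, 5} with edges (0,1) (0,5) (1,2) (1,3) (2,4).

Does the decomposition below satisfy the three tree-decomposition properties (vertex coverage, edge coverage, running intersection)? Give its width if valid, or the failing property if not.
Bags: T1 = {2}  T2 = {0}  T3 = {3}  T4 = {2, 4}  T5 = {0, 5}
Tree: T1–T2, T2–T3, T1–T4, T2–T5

A tree decomposition must satisfy three properties: every vertex lies in some bag; for every edge, both endpoints lie together in some bag; and for every vertex, the bags containing it form a connected subtree. Here vertex 1 appears in no bag, so the decomposition is invalid.

No — vertex 1 appears in no bag.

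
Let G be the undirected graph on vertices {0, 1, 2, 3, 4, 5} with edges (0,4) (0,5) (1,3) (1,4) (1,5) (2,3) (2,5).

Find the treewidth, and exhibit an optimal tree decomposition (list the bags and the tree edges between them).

Every bag has size at most 3, so the width is 3 − 1 = 2 and tw(G) ≤ 2. Since 3–2–5–1–3 is a cycle in G, G is not acyclic. Forests are exactly the graphs of treewidth ≤ 1, so tw(G) ≥ 2. Hence tw(G) = 2 exactly.

Treewidth 2.
One such decomposition:
Bags: B1 = {1, 2, 3}  B2 = {1, 2, 5}  B3 = {1, 4, 5}  B4 = {0, 4, 5}
Tree: B1–B2, B2–B3, B3–B4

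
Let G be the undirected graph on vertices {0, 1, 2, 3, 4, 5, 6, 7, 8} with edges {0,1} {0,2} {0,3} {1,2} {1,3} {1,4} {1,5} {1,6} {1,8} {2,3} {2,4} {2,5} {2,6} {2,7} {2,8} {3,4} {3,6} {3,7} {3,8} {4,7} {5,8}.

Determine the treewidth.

A width-3 tree decomposition is:
Bags: B1 = {0, 1, 2, 3}  B2 = {1, 2, 3, 4}  B3 = {1, 2, 3, 6}  B4 = {1, 2, 3, 8}  B5 = {1, 2, 5, 8}  B6 = {2, 3, 4, 7}
Tree: B1–B2, B1–B3, B2–B4, B4–B5, B2–B6
Each bag holds 4 vertices, so the decomposition has width 3, which upper-bounds the treewidth. Conversely, {0, 1, 2, 3} is a clique of size 4, and the vertices of any clique must share a bag in every tree decomposition; so some bag has ≥ 4 vertices and tw(G) ≥ 3. Combining the bounds, tw(G) = 3.

3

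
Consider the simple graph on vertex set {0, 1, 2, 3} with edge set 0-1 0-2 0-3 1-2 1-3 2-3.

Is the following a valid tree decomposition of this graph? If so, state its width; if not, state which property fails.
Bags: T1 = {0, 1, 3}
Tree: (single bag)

No — vertex 2 appears in no bag.

A tree decomposition must satisfy three properties: every vertex lies in some bag; for every edge, both endpoints lie together in some bag; and for every vertex, the bags containing it form a connected subtree. Here vertex 2 appears in no bag, so the decomposition is invalid.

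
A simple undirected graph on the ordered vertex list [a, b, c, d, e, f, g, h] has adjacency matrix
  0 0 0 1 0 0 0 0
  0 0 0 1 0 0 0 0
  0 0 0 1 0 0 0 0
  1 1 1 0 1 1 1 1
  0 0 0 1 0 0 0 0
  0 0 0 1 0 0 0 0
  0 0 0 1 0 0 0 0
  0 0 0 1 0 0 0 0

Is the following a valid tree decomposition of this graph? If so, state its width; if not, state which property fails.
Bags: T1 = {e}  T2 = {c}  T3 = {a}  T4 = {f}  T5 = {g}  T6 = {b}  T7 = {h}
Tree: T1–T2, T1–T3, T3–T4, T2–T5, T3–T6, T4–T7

No — vertex d appears in no bag.

A tree decomposition must satisfy three properties: every vertex lies in some bag; for every edge, both endpoints lie together in some bag; and for every vertex, the bags containing it form a connected subtree. Here vertex d appears in no bag, so the decomposition is invalid.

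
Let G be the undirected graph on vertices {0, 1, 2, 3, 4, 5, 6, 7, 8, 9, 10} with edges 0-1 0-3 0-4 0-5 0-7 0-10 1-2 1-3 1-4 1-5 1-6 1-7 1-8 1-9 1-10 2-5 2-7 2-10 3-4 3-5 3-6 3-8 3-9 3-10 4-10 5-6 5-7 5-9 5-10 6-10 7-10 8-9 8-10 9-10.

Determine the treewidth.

4

A width-4 tree decomposition is:
Bags: B1 = {0, 1, 5, 7, 10}  B2 = {1, 2, 5, 7, 10}  B3 = {0, 1, 3, 5, 10}  B4 = {0, 1, 3, 4, 10}  B5 = {1, 3, 5, 6, 10}  B6 = {1, 3, 5, 9, 10}  B7 = {1, 3, 8, 9, 10}
Tree: B1–B2, B1–B3, B3–B4, B3–B5, B3–B6, B6–B7
Each bag holds 5 vertices, so the decomposition has width 4, which upper-bounds the treewidth. Conversely, {1, 2, 5, 7, 10} is a clique of size 5, and the vertices of any clique must share a bag in every tree decomposition; so some bag has ≥ 5 vertices and tw(G) ≥ 4. Therefore the treewidth is 4.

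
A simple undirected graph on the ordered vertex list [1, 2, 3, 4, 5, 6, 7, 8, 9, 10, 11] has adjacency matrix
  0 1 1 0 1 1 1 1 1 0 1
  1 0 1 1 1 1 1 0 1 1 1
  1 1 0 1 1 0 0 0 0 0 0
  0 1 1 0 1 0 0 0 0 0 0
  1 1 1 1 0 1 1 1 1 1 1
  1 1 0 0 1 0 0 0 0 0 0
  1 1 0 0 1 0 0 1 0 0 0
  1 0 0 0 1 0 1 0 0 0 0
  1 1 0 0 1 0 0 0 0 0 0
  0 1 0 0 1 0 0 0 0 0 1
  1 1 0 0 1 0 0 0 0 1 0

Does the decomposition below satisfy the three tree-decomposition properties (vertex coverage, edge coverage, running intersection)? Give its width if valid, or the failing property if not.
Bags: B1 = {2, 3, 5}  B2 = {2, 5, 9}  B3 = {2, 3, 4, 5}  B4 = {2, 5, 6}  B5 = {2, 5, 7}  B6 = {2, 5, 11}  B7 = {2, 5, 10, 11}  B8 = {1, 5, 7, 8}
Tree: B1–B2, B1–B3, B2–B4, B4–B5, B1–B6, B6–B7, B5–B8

No — edge (3,1) lies in no bag.

A tree decomposition must satisfy three properties: every vertex lies in some bag; for every edge, both endpoints lie together in some bag; and for every vertex, the bags containing it form a connected subtree. Here edge (3,1) lies in no bag, so the decomposition is invalid.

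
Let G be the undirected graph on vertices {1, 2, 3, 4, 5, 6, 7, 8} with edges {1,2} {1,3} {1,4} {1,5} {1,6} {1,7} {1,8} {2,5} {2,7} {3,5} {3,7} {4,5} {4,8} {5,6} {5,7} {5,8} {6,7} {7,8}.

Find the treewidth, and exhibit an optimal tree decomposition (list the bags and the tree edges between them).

Each bag holds 4 vertices, so the decomposition has width 3, which upper-bounds the treewidth. For the lower bound, the 4 vertices {1, 4, 5, 8} are pairwise adjacent, and any tree decomposition puts a clique entirely inside one bag — forcing width ≥ 3. The upper and lower bounds meet at 3, so that is the treewidth.

Treewidth 3.
One optimal decomposition is:
Bags: B1 = {1, 2, 5, 7}  B2 = {1, 5, 6, 7}  B3 = {1, 5, 7, 8}  B4 = {1, 4, 5, 8}  B5 = {1, 3, 5, 7}
Tree: B1–B2, B1–B3, B3–B4, B1–B5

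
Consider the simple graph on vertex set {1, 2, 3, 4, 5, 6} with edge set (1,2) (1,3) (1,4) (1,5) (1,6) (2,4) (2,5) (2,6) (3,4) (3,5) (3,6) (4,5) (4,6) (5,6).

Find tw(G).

4

A width-4 tree decomposition is:
Bags: B1 = {1, 2, 4, 5, 6}  B2 = {1, 3, 4, 5, 6}
Tree: B1–B2
The largest bag has 5 vertices, giving width 4; this decomposition certifies tw(G) ≤ 4. Conversely, {1, 2, 4, 5, 6} is a clique of size 5, and the vertices of any clique must share a bag in every tree decomposition; so some bag has ≥ 5 vertices and tw(G) ≥ 4. Therefore the treewidth is 4.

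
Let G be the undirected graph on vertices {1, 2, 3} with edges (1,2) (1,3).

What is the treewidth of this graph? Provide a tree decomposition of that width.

The largest bag has 2 vertices, giving width 1; this decomposition certifies tw(G) ≤ 1. Any graph with an edge has treewidth ≥ 1, and G has the edge 2–1. Combining the bounds, tw(G) = 1.

Treewidth 1.
One optimal decomposition is:
Bags: B1 = {1, 2}  B2 = {1, 3}
Tree: B1–B2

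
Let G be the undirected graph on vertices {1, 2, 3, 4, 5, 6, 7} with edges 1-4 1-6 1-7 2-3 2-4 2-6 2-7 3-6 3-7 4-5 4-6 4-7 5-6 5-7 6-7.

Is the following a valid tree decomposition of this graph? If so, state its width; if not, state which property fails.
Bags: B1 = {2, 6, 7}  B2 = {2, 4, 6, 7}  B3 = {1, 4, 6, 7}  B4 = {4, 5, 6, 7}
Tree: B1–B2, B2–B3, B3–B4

No — vertex 3 appears in no bag.

A tree decomposition must satisfy three properties: every vertex lies in some bag; for every edge, both endpoints lie together in some bag; and for every vertex, the bags containing it form a connected subtree. Here vertex 3 appears in no bag, so the decomposition is invalid.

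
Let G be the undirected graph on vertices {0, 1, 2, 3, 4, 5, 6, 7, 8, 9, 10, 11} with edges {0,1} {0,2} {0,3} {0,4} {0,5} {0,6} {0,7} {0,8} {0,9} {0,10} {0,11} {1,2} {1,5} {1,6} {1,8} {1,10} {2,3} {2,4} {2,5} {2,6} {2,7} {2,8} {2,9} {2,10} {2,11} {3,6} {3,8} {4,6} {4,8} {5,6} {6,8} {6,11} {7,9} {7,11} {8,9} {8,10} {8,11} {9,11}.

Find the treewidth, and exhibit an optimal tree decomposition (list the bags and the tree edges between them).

Each bag holds 5 vertices, so the decomposition has width 4, which upper-bounds the treewidth. For the lower bound, the 5 vertices {0, 2, 8, 9, 11} are pairwise adjacent, and any tree decomposition puts a clique entirely inside one bag — forcing width ≥ 4. Hence tw(G) = 4 exactly.

Treewidth 4.
One optimal decomposition is:
Bags: B1 = {0, 2, 6, 8, 11}  B2 = {0, 1, 2, 6, 8}  B3 = {0, 2, 8, 9, 11}  B4 = {0, 1, 2, 5, 6}  B5 = {0, 2, 3, 6, 8}  B6 = {0, 2, 4, 6, 8}  B7 = {0, 1, 2, 8, 10}  B8 = {0, 2, 7, 9, 11}
Tree: B1–B2, B1–B3, B2–B4, B2–B5, B1–B6, B2–B7, B3–B8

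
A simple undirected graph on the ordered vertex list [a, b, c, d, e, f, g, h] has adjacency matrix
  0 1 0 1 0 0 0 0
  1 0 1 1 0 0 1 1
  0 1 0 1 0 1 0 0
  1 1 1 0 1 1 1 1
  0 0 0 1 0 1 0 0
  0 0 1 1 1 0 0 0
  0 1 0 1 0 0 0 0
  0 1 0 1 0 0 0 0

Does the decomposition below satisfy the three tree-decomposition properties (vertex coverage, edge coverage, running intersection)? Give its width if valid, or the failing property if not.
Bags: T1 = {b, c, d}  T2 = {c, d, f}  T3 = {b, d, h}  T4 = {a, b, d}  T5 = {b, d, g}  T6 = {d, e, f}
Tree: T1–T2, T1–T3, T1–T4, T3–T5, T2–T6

Yes; width 2.

Checking the three conditions: (i) the bags cover all of {a, b, c, d, e, f, g, h}; (ii) for each edge, some bag contains both endpoints; (iii) the bags containing any fixed vertex form a subtree. All hold, so the decomposition is valid with width 3 − 1 = 2.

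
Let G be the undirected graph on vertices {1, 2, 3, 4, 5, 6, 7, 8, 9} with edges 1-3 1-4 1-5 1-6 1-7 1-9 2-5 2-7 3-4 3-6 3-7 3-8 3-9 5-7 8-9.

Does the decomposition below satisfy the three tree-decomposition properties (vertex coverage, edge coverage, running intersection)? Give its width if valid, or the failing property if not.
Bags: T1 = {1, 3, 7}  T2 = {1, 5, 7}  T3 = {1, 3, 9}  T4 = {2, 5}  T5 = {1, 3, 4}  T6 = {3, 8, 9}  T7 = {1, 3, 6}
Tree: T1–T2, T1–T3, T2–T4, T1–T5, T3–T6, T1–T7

A tree decomposition must satisfy three properties: every vertex lies in some bag; for every edge, both endpoints lie together in some bag; and for every vertex, the bags containing it form a connected subtree. Here edge (7,2) lies in no bag, so the decomposition is invalid.

No — edge (7,2) lies in no bag.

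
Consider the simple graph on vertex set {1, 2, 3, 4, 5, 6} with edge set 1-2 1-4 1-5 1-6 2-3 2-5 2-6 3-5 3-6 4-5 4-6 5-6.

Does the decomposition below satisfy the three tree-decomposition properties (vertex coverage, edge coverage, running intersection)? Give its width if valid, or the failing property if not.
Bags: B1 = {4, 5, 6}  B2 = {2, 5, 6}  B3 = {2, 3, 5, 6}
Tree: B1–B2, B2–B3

A tree decomposition must satisfy three properties: every vertex lies in some bag; for every edge, both endpoints lie together in some bag; and for every vertex, the bags containing it form a connected subtree. Here vertex 1 appears in no bag, so the decomposition is invalid.

No — vertex 1 appears in no bag.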